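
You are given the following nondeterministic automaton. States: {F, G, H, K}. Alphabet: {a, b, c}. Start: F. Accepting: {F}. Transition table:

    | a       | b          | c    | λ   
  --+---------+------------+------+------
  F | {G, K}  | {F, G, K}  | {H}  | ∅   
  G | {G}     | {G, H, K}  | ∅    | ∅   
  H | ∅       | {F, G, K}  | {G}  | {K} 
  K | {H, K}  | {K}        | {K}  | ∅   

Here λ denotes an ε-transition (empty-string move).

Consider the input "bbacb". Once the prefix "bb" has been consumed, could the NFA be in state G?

Start in {F}.
Read 'b': {F} → {F, G, K}.
Read 'b': {F, G, K} → {F, G, H, K}.
State G is in {F, G, H, K}.

Yes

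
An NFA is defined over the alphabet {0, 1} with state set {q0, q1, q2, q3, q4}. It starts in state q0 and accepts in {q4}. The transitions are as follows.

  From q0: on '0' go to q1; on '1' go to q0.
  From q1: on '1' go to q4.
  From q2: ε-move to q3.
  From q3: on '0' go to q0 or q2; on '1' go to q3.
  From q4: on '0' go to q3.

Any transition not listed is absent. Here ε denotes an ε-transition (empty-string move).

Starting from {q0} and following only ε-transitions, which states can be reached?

{q0}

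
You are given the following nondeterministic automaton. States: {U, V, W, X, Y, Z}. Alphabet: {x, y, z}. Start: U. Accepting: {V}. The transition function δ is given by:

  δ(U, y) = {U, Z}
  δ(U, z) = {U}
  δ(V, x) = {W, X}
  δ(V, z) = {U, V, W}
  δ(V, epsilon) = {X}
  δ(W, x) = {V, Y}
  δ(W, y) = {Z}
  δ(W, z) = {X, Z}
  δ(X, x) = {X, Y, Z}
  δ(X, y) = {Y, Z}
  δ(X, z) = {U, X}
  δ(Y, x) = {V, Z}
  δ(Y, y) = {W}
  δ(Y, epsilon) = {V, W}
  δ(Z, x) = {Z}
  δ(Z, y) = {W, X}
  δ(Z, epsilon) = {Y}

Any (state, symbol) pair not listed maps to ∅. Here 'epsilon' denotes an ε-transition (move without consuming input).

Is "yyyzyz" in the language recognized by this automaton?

Yes

Start in {U}.
Read 'y': {U} → {U, V, W, X, Y, Z}.
Read 'y': {U, V, W, X, Y, Z} → {U, V, W, X, Y, Z}.
Read 'y': {U, V, W, X, Y, Z} → {U, V, W, X, Y, Z}.
Read 'z': {U, V, W, X, Y, Z} → {U, V, W, X, Y, Z}.
Read 'y': {U, V, W, X, Y, Z} → {U, V, W, X, Y, Z}.
Read 'z': {U, V, W, X, Y, Z} → {U, V, W, X, Y, Z}.
The final set {U, V, W, X, Y, Z} contains the accepting state V.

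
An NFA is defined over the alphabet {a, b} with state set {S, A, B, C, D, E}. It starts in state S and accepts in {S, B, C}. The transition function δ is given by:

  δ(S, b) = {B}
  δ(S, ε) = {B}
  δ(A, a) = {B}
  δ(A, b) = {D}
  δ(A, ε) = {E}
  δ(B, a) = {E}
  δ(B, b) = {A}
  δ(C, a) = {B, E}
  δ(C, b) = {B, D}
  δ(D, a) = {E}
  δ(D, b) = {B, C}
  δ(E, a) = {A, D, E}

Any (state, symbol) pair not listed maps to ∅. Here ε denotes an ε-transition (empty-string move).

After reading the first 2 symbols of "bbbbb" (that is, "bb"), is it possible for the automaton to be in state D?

Start: ε-closure({S}) = {S, B}.
Read 'b': {S, B} → {A, B, E}.
Read 'b': {A, B, E} → {A, D, E}.
State D is in {A, D, E}.

Yes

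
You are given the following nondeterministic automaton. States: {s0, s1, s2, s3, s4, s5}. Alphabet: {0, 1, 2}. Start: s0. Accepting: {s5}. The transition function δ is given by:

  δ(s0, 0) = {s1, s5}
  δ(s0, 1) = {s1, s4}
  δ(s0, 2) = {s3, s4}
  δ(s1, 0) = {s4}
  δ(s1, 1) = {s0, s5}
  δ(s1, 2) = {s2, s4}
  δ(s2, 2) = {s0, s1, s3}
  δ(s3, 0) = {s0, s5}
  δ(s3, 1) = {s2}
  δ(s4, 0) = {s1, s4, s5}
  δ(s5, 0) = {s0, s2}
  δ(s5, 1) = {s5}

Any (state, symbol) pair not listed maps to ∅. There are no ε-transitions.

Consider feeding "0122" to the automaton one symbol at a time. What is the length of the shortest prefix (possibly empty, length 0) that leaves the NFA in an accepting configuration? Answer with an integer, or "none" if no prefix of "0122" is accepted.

1

Start in {s0}.
Read '0': s0→{s1, s5}; now {s1, s5}.
None of the earlier sets intersect F, but {s1, s5} does.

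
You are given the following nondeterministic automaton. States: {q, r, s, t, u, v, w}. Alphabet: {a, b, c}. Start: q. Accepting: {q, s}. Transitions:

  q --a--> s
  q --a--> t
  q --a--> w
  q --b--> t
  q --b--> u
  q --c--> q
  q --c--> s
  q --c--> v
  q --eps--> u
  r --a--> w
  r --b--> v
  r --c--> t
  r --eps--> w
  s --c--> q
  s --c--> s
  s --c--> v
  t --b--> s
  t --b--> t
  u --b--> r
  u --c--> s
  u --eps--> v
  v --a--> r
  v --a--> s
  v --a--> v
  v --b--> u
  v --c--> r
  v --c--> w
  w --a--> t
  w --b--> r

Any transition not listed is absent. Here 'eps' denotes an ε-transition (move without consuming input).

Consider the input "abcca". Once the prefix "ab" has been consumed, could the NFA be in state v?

Start: ε-closure({q}) = {q, u, v}.
Read 'a': {q, u, v} → {r, s, t, v, w}.
Read 'b': {r, s, t, v, w} → {r, s, t, u, v, w}.
State v is in {r, s, t, u, v, w}.

Yes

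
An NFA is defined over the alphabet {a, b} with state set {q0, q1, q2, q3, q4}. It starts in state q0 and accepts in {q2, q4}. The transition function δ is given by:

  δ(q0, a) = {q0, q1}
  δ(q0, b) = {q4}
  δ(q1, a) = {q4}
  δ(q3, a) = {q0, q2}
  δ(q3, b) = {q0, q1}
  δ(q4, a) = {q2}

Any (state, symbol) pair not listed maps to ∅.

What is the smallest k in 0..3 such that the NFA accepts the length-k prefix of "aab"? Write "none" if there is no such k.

2

Start in {q0}.
Read 'a': {q0} → {q0, q1}.
Read 'a': {q0, q1} → {q0, q1, q4}.
None of the earlier sets intersect F, but {q0, q1, q4} does.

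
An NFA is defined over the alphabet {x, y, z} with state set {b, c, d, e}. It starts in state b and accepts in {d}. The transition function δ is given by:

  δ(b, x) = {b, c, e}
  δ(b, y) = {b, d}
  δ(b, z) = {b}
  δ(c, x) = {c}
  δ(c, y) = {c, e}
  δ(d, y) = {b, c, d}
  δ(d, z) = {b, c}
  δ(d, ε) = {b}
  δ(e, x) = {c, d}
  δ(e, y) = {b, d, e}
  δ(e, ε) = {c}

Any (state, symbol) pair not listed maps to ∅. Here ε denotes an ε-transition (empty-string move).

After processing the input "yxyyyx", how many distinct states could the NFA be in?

Start in {b}.
Read 'y': b→{b, d}; now {b, d}.
Read 'x': b→{b, c, e}, d→∅; now {b, c, e}.
Read 'y': b→{b, d}, c→{c, e}, e→{b, d, e}; now {b, c, d, e}.
Read 'y': b→{b, d}, c→{c, e}, d→{b, c, d}, e→{b, d, e}; now {b, c, d, e}.
Read 'y': b→{b, d}, c→{c, e}, d→{b, c, d}, e→{b, d, e}; now {b, c, d, e}.
Read 'x': b→{b, c, e}, c→{c}, d→∅, e→{c, d}; now {b, c, d, e}.
That set has 4 states.

4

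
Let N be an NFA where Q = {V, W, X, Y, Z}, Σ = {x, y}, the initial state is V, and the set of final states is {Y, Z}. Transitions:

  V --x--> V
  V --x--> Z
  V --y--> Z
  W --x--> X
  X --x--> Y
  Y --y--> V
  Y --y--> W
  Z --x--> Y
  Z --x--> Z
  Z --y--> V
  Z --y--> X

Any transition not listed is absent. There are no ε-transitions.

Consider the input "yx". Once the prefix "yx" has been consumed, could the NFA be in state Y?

Yes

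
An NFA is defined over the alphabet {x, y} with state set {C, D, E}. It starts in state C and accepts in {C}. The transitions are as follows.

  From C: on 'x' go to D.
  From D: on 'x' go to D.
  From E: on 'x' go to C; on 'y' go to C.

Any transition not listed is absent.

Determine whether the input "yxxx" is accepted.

No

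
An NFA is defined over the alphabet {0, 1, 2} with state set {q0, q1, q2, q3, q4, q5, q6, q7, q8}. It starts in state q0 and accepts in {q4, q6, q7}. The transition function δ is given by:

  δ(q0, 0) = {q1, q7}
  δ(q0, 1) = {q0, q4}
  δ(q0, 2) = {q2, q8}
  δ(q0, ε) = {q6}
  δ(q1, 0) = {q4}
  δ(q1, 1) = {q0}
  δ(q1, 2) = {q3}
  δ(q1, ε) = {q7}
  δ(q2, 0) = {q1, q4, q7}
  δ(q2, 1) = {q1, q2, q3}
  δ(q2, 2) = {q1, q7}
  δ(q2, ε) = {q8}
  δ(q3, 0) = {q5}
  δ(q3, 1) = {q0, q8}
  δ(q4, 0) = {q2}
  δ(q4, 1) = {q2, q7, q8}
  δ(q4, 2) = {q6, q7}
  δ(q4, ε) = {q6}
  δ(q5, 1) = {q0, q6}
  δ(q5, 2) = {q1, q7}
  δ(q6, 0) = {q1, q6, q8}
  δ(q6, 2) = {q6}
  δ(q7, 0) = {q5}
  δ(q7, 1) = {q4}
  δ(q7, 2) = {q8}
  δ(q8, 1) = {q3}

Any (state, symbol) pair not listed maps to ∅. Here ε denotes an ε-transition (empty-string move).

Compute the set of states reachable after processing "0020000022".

{q3, q6, q8}

Start: ε-closure({q0}) = {q0, q6}.
Read '0': q0→{q1, q7}, q6→{q1, q6, q8}; now {q1, q6, q7, q8}.
Read '0': q1→{q4}, q6→{q1, q6, q8}, q7→{q5}, q8→∅; union {q1, q4, q5, q6, q8}; ε-closure = {q1, q4, q5, q6, q7, q8}.
Read '2': q1→{q3}, q4→{q6, q7}, q5→{q1, q7}, q6→{q6}, q7→{q8}, q8→∅; now {q1, q3, q6, q7, q8}.
Read '0': q1→{q4}, q3→{q5}, q6→{q1, q6, q8}, q7→{q5}, q8→∅; union {q1, q4, q5, q6, q8}; ε-closure = {q1, q4, q5, q6, q7, q8}.
Read '0': q1→{q4}, q4→{q2}, q5→∅, q6→{q1, q6, q8}, q7→{q5}, q8→∅; union {q1, q2, q4, q5, q6, q8}; ε-closure = {q1, q2, q4, q5, q6, q7, q8}.
Read '0': q1→{q4}, q2→{q1, q4, q7}, q4→{q2}, q5→∅, q6→{q1, q6, q8}, q7→{q5}, q8→∅; now {q1, q2, q4, q5, q6, q7, q8}.
Read '0': q1→{q4}, q2→{q1, q4, q7}, q4→{q2}, q5→∅, q6→{q1, q6, q8}, q7→{q5}, q8→∅; now {q1, q2, q4, q5, q6, q7, q8}.
Read '0': q1→{q4}, q2→{q1, q4, q7}, q4→{q2}, q5→∅, q6→{q1, q6, q8}, q7→{q5}, q8→∅; now {q1, q2, q4, q5, q6, q7, q8}.
Read '2': q1→{q3}, q2→{q1, q7}, q4→{q6, q7}, q5→{q1, q7}, q6→{q6}, q7→{q8}, q8→∅; now {q1, q3, q6, q7, q8}.
Read '2': q1→{q3}, q3→∅, q6→{q6}, q7→{q8}, q8→∅; now {q3, q6, q8}.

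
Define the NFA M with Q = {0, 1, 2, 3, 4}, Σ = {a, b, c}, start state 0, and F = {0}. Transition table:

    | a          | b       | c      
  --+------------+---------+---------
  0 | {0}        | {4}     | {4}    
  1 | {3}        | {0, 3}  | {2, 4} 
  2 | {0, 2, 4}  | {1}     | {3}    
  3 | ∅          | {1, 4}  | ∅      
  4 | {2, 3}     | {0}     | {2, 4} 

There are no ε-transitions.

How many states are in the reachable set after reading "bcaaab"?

Start in {0}.
Read 'b': {0} → {4}.
Read 'c': {4} → {2, 4}.
Read 'a': {2, 4} → {0, 2, 3, 4}.
Read 'a': {0, 2, 3, 4} → {0, 2, 3, 4}.
Read 'a': {0, 2, 3, 4} → {0, 2, 3, 4}.
Read 'b': {0, 2, 3, 4} → {0, 1, 4}.
That set has 3 states.

3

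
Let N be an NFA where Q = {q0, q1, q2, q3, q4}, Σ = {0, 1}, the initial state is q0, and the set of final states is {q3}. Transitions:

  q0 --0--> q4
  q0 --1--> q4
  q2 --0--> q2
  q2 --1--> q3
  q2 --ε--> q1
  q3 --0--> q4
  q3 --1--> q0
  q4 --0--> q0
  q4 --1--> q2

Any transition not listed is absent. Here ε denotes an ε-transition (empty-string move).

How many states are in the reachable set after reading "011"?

1

Start in {q0}.
Read '0': {q0} → {q4}.
Read '1': {q4} → {q1, q2}.
Read '1': {q1, q2} → {q3}.
That set has 1 state.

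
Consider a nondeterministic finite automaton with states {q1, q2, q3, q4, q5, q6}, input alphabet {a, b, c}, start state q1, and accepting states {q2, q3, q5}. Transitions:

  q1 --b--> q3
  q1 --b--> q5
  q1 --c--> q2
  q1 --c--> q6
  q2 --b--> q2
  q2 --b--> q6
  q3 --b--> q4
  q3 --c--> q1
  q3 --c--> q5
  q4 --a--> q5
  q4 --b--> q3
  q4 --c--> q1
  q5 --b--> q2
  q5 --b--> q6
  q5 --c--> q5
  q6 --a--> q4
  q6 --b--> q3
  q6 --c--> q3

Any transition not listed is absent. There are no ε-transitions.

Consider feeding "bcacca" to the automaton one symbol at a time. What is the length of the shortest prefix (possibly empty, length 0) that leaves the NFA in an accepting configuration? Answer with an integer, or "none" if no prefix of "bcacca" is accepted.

Start in {q1}.
Read 'b': q1→{q3, q5}; now {q3, q5}.
None of the earlier sets intersect F, but {q3, q5} does.

1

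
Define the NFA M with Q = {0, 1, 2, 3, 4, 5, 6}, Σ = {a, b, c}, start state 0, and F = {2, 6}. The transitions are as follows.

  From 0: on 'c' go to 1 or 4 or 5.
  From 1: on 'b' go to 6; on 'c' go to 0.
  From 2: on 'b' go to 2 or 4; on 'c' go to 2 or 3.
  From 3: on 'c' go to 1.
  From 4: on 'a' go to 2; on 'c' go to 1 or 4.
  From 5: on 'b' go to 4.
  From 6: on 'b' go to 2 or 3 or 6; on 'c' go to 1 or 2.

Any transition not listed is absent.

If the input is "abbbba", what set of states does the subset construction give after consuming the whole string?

Start in {0}.
Read 'a': {0} → ∅.
The set is empty and remains empty for the remaining 5 symbols.

∅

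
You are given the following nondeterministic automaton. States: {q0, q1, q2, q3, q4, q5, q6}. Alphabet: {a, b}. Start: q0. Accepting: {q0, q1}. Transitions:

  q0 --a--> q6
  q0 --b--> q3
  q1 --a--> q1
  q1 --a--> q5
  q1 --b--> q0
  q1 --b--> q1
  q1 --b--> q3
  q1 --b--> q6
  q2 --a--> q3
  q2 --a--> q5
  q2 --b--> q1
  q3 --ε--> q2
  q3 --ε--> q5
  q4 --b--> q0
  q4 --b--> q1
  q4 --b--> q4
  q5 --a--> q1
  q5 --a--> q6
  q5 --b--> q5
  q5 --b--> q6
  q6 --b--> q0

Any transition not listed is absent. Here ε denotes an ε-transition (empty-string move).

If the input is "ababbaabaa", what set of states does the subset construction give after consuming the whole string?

{q1, q2, q3, q5, q6}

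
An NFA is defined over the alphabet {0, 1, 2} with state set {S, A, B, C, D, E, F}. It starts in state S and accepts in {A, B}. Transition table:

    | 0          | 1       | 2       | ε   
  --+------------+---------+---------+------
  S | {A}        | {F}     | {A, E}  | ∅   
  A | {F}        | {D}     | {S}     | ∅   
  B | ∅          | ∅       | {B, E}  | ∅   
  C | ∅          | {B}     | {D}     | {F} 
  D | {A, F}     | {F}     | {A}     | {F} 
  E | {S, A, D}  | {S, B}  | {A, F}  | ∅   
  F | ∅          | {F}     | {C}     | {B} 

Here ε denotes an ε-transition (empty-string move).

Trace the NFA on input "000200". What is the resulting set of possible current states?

∅

Start in {S}.
Read '0': S→{A}; now {A}.
Read '0': A→{F}; union {F}; ε-closure = {B, F}.
Read '0': B→∅, F→∅; now ∅.
The set is empty and remains empty for the remaining 3 symbols.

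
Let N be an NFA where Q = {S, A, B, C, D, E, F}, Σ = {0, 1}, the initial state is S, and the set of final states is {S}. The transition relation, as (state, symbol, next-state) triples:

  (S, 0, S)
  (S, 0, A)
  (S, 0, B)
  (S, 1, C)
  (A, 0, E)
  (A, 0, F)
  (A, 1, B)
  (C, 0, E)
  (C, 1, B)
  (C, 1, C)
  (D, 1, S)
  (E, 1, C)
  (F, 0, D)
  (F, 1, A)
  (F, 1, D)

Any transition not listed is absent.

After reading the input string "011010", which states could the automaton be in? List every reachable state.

Start in {S}.
Read '0': S→{S, A, B}; now {S, A, B}.
Read '1': S→{C}, A→{B}, B→∅; now {B, C}.
Read '1': B→∅, C→{B, C}; now {B, C}.
Read '0': B→∅, C→{E}; now {E}.
Read '1': E→{C}; now {C}.
Read '0': C→{E}; now {E}.

{E}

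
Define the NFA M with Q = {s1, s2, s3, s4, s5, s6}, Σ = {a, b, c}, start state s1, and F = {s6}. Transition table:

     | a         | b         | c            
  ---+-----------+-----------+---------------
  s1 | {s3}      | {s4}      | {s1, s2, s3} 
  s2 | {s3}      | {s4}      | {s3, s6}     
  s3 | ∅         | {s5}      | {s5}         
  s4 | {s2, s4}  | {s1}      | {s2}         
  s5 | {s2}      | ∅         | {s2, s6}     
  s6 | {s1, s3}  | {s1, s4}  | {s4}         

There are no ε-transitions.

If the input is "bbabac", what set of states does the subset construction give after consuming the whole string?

Start in {s1}.
Read 'b': {s1} → {s4}.
Read 'b': {s4} → {s1}.
Read 'a': {s1} → {s3}.
Read 'b': {s3} → {s5}.
Read 'a': {s5} → {s2}.
Read 'c': {s2} → {s3, s6}.

{s3, s6}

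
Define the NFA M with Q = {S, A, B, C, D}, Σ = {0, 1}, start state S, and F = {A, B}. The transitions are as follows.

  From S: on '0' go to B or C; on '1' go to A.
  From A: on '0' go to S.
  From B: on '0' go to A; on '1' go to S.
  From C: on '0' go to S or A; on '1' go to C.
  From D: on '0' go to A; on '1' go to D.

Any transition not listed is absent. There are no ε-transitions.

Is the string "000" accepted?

Yes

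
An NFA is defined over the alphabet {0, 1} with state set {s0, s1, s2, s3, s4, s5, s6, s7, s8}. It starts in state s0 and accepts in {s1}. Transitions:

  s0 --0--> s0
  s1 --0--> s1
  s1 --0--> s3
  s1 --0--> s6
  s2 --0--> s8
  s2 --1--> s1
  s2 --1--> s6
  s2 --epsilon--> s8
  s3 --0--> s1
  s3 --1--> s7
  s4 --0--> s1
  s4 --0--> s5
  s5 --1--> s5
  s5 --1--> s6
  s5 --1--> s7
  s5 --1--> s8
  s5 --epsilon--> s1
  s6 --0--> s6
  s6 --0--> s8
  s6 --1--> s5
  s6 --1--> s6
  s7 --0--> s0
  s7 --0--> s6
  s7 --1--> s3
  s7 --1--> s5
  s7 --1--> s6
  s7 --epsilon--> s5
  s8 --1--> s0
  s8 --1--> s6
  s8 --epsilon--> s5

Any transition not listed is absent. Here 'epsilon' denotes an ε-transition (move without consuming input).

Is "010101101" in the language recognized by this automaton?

Start in {s0}.
Read '0': {s0} → {s0}.
Read '1': {s0} → ∅.
The set is empty and remains empty for the remaining 7 symbols.
The final set ∅ contains no accepting state.

No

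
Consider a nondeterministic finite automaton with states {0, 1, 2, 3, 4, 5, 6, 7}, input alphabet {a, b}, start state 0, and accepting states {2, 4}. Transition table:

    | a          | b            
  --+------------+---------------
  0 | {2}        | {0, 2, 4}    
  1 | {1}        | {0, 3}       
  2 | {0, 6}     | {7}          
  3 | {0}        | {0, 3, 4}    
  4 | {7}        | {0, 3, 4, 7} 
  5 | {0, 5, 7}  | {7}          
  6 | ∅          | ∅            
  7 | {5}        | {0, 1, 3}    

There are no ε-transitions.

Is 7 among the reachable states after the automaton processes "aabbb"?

Yes

Start in {0}.
Read 'a': 0→{2}; now {2}.
Read 'a': 2→{0, 6}; now {0, 6}.
Read 'b': 0→{0, 2, 4}, 6→∅; now {0, 2, 4}.
Read 'b': 0→{0, 2, 4}, 2→{7}, 4→{0, 3, 4, 7}; now {0, 2, 3, 4, 7}.
Read 'b': 0→{0, 2, 4}, 2→{7}, 3→{0, 3, 4}, 4→{0, 3, 4, 7}, 7→{0, 1, 3}; now {0, 1, 2, 3, 4, 7}.
State 7 is in {0, 1, 2, 3, 4, 7}.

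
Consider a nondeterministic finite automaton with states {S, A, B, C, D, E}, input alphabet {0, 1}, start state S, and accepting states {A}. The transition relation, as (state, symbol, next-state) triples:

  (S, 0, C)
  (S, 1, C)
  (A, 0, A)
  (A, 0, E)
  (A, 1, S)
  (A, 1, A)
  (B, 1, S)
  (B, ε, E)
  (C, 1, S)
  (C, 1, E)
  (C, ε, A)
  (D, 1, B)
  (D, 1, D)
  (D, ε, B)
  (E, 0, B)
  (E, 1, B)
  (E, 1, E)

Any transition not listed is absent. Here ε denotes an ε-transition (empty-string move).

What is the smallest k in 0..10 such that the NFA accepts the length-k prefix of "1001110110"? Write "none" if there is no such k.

1

Start in {S}.
Read '1': {S} → {A, C}.
None of the earlier sets intersect F, but {A, C} does.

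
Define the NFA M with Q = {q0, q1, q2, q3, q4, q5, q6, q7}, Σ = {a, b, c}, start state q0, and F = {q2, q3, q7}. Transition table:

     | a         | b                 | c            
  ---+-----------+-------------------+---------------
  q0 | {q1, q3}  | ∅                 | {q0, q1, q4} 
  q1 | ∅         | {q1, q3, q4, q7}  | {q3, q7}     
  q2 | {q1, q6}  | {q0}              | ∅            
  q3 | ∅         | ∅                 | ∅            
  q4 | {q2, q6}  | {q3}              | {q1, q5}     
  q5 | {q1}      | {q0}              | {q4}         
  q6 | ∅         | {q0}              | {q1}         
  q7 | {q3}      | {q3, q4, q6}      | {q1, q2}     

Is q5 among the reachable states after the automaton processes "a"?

No

Start in {q0}.
Read 'a': q0→{q1, q3}; now {q1, q3}.
State q5 is not in {q1, q3}.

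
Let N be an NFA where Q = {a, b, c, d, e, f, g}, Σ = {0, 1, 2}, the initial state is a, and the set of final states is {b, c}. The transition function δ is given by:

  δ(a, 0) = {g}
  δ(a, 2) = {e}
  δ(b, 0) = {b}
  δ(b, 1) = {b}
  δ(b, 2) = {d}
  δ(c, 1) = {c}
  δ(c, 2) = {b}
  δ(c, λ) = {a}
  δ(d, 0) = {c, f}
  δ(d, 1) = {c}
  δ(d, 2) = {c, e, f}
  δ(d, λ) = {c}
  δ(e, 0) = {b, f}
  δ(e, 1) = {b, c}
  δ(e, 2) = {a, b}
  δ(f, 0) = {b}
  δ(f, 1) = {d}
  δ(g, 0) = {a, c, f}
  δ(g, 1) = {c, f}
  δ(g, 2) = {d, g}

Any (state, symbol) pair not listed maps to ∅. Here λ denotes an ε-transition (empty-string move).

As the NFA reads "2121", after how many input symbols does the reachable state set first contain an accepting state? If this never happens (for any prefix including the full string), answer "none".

2

Start in {a}.
Read '2': a→{e}; now {e}.
Read '1': e→{b, c}; union {b, c}; ε-closure = {a, b, c}.
None of the earlier sets intersect F, but {a, b, c} does.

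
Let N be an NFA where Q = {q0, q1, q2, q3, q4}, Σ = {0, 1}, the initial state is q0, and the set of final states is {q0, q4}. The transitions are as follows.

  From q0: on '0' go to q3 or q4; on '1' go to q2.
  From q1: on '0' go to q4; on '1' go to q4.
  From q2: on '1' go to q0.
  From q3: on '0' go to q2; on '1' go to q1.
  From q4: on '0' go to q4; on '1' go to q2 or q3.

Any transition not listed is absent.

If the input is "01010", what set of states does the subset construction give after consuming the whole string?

{q2, q3, q4}

Start in {q0}.
Read '0': q0→{q3, q4}; now {q3, q4}.
Read '1': q3→{q1}, q4→{q2, q3}; now {q1, q2, q3}.
Read '0': q1→{q4}, q2→∅, q3→{q2}; now {q2, q4}.
Read '1': q2→{q0}, q4→{q2, q3}; now {q0, q2, q3}.
Read '0': q0→{q3, q4}, q2→∅, q3→{q2}; now {q2, q3, q4}.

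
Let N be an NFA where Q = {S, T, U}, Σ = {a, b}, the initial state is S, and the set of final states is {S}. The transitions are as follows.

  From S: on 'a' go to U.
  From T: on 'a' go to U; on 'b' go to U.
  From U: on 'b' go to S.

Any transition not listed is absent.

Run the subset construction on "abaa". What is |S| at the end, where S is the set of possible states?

0

Start in {S}.
Read 'a': {S} → {U}.
Read 'b': {U} → {S}.
Read 'a': {S} → {U}.
Read 'a': {U} → ∅.
That set has 0 states.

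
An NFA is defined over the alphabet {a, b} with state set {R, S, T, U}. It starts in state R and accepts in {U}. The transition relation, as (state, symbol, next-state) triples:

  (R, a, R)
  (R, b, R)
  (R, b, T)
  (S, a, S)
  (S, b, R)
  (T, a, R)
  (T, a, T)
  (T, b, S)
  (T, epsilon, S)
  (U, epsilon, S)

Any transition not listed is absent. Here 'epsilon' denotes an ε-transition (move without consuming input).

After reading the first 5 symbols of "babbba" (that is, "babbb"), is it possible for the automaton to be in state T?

Start in {R}.
Read 'b': {R} → {R, S, T}.
Read 'a': {R, S, T} → {R, S, T}.
Read 'b': {R, S, T} → {R, S, T}.
Read 'b': {R, S, T} → {R, S, T}.
Read 'b': {R, S, T} → {R, S, T}.
State T is in {R, S, T}.

Yes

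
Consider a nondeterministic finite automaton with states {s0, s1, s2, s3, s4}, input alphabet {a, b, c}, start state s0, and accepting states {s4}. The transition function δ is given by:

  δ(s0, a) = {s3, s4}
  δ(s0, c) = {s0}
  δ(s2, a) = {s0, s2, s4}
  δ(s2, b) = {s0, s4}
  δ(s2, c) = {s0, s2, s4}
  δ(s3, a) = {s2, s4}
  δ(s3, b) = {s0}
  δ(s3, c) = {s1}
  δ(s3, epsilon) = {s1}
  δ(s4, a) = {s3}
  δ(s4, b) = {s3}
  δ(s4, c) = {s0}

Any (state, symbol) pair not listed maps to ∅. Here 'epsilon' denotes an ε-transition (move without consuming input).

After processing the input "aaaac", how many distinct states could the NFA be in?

Start in {s0}.
Read 'a': s0→{s3, s4}; union {s3, s4}; ε-closure = {s1, s3, s4}.
Read 'a': s1→∅, s3→{s2, s4}, s4→{s3}; union {s2, s3, s4}; ε-closure = {s1, s2, s3, s4}.
Read 'a': s1→∅, s2→{s0, s2, s4}, s3→{s2, s4}, s4→{s3}; union {s0, s2, s3, s4}; ε-closure = {s0, s1, s2, s3, s4}.
Read 'a': s0→{s3, s4}, s1→∅, s2→{s0, s2, s4}, s3→{s2, s4}, s4→{s3}; union {s0, s2, s3, s4}; ε-closure = {s0, s1, s2, s3, s4}.
Read 'c': s0→{s0}, s1→∅, s2→{s0, s2, s4}, s3→{s1}, s4→{s0}; now {s0, s1, s2, s4}.
That set has 4 states.

4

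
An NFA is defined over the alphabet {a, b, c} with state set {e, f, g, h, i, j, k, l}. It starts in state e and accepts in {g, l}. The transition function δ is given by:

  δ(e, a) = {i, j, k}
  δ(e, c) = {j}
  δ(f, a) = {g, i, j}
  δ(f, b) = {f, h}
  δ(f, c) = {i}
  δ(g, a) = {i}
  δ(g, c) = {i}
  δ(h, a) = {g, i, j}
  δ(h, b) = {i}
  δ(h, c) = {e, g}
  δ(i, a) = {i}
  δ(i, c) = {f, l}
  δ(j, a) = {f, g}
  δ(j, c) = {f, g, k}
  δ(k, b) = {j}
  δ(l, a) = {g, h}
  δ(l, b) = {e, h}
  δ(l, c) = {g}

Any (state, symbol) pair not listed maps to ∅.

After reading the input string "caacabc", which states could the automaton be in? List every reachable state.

Start in {e}.
Read 'c': e→{j}; now {j}.
Read 'a': j→{f, g}; now {f, g}.
Read 'a': f→{g, i, j}, g→{i}; now {g, i, j}.
Read 'c': g→{i}, i→{f, l}, j→{f, g, k}; now {f, g, i, k, l}.
Read 'a': f→{g, i, j}, g→{i}, i→{i}, k→∅, l→{g, h}; now {g, h, i, j}.
Read 'b': g→∅, h→{i}, i→∅, j→∅; now {i}.
Read 'c': i→{f, l}; now {f, l}.

{f, l}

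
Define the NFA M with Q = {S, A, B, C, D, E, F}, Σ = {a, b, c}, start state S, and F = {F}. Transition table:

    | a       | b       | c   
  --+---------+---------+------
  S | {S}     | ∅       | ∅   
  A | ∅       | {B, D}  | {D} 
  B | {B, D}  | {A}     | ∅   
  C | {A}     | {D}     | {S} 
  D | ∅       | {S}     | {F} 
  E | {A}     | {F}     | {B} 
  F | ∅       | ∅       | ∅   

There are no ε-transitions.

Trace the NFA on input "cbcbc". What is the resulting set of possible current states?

∅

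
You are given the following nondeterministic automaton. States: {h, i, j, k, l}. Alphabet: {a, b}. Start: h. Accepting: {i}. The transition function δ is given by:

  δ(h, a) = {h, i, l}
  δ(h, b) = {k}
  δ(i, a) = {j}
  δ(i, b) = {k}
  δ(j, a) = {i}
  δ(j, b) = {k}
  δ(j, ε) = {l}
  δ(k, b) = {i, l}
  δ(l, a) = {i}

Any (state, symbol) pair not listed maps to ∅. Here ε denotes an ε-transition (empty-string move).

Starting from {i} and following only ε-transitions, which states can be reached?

{i}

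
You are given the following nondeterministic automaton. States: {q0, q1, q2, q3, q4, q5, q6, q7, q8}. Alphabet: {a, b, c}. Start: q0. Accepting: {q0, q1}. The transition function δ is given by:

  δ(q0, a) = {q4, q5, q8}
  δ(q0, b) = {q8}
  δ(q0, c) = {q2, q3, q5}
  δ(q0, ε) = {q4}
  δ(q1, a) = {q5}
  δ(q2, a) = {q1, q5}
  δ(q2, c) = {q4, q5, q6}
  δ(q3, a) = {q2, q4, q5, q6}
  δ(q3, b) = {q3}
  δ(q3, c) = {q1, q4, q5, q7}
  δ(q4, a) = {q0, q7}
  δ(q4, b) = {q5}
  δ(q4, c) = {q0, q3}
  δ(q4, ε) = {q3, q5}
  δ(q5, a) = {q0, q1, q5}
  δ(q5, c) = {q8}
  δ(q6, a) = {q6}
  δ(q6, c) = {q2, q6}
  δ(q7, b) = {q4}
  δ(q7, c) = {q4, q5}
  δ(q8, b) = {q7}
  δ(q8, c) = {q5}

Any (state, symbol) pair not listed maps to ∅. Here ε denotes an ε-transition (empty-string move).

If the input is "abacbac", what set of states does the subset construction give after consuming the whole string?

{q0, q1, q2, q3, q4, q5, q6, q7, q8}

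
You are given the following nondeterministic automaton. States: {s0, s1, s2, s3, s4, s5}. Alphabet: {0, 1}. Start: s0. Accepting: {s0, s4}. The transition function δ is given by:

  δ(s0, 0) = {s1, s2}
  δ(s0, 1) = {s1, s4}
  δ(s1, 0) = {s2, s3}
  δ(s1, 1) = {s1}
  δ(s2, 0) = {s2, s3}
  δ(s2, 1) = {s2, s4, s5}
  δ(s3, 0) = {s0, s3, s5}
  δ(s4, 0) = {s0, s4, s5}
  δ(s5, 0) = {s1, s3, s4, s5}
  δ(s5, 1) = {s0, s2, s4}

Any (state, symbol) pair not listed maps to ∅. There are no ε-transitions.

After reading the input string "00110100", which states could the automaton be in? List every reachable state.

{s0, s1, s2, s3, s4, s5}

Start in {s0}.
Read '0': {s0} → {s1, s2}.
Read '0': {s1, s2} → {s2, s3}.
Read '1': {s2, s3} → {s2, s4, s5}.
Read '1': {s2, s4, s5} → {s0, s2, s4, s5}.
Read '0': {s0, s2, s4, s5} → {s0, s1, s2, s3, s4, s5}.
Read '1': {s0, s1, s2, s3, s4, s5} → {s0, s1, s2, s4, s5}.
Read '0': {s0, s1, s2, s4, s5} → {s0, s1, s2, s3, s4, s5}.
Read '0': {s0, s1, s2, s3, s4, s5} → {s0, s1, s2, s3, s4, s5}.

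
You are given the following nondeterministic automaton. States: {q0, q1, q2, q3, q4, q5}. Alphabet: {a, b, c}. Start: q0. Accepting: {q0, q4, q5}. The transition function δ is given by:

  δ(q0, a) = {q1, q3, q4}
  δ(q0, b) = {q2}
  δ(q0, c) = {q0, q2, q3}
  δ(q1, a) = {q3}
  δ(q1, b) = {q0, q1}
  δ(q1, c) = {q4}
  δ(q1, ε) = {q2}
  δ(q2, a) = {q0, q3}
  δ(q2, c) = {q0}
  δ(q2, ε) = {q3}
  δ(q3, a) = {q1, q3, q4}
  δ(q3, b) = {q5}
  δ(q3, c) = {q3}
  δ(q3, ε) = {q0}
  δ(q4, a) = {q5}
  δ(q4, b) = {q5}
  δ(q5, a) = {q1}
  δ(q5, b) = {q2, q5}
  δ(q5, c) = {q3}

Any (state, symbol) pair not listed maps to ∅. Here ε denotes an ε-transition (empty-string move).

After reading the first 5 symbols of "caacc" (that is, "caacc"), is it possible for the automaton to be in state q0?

Start in {q0}.
Read 'c': q0→{q0, q2, q3}; now {q0, q2, q3}.
Read 'a': q0→{q1, q3, q4}, q2→{q0, q3}, q3→{q1, q3, q4}; union {q0, q1, q3, q4}; ε-closure = {q0, q1, q2, q3, q4}.
Read 'a': q0→{q1, q3, q4}, q1→{q3}, q2→{q0, q3}, q3→{q1, q3, q4}, q4→{q5}; union {q0, q1, q3, q4, q5}; ε-closure = {q0, q1, q2, q3, q4, q5}.
Read 'c': q0→{q0, q2, q3}, q1→{q4}, q2→{q0}, q3→{q3}, q4→∅, q5→{q3}; now {q0, q2, q3, q4}.
Read 'c': q0→{q0, q2, q3}, q2→{q0}, q3→{q3}, q4→∅; now {q0, q2, q3}.
State q0 is in {q0, q2, q3}.

Yes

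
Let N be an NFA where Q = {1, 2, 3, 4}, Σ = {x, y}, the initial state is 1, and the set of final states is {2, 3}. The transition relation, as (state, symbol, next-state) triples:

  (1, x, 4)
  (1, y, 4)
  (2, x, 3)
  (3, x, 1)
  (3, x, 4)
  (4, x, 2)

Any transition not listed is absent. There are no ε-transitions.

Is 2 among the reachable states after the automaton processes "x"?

No

Start in {1}.
Read 'x': 1→{4}; now {4}.
State 2 is not in {4}.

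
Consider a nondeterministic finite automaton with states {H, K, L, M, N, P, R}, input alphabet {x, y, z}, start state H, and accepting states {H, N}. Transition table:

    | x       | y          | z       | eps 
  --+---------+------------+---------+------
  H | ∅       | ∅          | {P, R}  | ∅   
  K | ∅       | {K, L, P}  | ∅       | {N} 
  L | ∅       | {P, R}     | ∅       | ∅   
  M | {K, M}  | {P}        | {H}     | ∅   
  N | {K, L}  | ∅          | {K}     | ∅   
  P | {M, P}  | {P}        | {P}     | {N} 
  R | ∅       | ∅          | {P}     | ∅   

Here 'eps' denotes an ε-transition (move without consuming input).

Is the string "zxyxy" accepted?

Yes

Start in {H}.
Read 'z': H→{P, R}; union {P, R}; ε-closure = {N, P, R}.
Read 'x': N→{K, L}, P→{M, P}, R→∅; union {K, L, M, P}; ε-closure = {K, L, M, N, P}.
Read 'y': K→{K, L, P}, L→{P, R}, M→{P}, N→∅, P→{P}; union {K, L, P, R}; ε-closure = {K, L, N, P, R}.
Read 'x': K→∅, L→∅, N→{K, L}, P→{M, P}, R→∅; union {K, L, M, P}; ε-closure = {K, L, M, N, P}.
Read 'y': K→{K, L, P}, L→{P, R}, M→{P}, N→∅, P→{P}; union {K, L, P, R}; ε-closure = {K, L, N, P, R}.
The final set {K, L, N, P, R} contains the accepting state N.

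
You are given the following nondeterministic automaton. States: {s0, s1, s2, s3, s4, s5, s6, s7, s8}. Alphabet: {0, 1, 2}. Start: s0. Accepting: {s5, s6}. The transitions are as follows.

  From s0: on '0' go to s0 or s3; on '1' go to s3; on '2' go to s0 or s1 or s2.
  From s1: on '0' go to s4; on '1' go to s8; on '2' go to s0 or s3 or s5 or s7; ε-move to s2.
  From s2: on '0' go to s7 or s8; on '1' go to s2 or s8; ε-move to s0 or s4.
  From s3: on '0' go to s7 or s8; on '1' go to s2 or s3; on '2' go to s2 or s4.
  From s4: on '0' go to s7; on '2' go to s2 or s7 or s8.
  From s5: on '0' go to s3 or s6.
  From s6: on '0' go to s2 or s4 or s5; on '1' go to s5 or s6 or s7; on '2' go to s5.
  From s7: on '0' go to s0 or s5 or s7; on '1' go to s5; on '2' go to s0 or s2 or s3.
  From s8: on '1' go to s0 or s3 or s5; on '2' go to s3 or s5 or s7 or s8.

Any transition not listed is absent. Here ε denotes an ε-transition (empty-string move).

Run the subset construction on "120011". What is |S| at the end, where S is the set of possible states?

5

Start in {s0}.
Read '1': s0→{s3}; now {s3}.
Read '2': s3→{s2, s4}; union {s2, s4}; ε-closure = {s0, s2, s4}.
Read '0': s0→{s0, s3}, s2→{s7, s8}, s4→{s7}; now {s0, s3, s7, s8}.
Read '0': s0→{s0, s3}, s3→{s7, s8}, s7→{s0, s5, s7}, s8→∅; now {s0, s3, s5, s7, s8}.
Read '1': s0→{s3}, s3→{s2, s3}, s5→∅, s7→{s5}, s8→{s0, s3, s5}; union {s0, s2, s3, s5}; ε-closure = {s0, s2, s3, s4, s5}.
Read '1': s0→{s3}, s2→{s2, s8}, s3→{s2, s3}, s4→∅, s5→∅; union {s2, s3, s8}; ε-closure = {s0, s2, s3, s4, s8}.
That set has 5 states.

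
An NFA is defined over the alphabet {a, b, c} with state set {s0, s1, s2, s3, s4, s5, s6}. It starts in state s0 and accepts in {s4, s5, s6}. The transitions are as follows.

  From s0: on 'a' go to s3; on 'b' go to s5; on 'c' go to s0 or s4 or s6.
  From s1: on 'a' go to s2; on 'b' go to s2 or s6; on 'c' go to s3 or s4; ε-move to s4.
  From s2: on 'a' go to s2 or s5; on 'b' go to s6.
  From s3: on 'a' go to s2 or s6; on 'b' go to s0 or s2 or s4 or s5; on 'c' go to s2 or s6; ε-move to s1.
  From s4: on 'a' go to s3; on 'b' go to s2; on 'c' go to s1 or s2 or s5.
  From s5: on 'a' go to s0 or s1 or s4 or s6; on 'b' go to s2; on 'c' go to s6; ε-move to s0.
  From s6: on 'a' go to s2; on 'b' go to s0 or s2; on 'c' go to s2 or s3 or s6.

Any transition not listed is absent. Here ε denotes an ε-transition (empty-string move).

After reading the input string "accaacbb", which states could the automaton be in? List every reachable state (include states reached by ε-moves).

{s0, s2, s5, s6}

Start in {s0}.
Read 'a': s0→{s3}; union {s3}; ε-closure = {s1, s3, s4}.
Read 'c': s1→{s3, s4}, s3→{s2, s6}, s4→{s1, s2, s5}; union {s1, s2, s3, s4, s5, s6}; ε-closure = {s0, s1, s2, s3, s4, s5, s6}.
Read 'c': s0→{s0, s4, s6}, s1→{s3, s4}, s2→∅, s3→{s2, s6}, s4→{s1, s2, s5}, s5→{s6}, s6→{s2, s3, s6}; now {s0, s1, s2, s3, s4, s5, s6}.
Read 'a': s0→{s3}, s1→{s2}, s2→{s2, s5}, s3→{s2, s6}, s4→{s3}, s5→{s0, s1, s4, s6}, s6→{s2}; now {s0, s1, s2, s3, s4, s5, s6}.
Read 'a': s0→{s3}, s1→{s2}, s2→{s2, s5}, s3→{s2, s6}, s4→{s3}, s5→{s0, s1, s4, s6}, s6→{s2}; now {s0, s1, s2, s3, s4, s5, s6}.
Read 'c': s0→{s0, s4, s6}, s1→{s3, s4}, s2→∅, s3→{s2, s6}, s4→{s1, s2, s5}, s5→{s6}, s6→{s2, s3, s6}; now {s0, s1, s2, s3, s4, s5, s6}.
Read 'b': s0→{s5}, s1→{s2, s6}, s2→{s6}, s3→{s0, s2, s4, s5}, s4→{s2}, s5→{s2}, s6→{s0, s2}; now {s0, s2, s4, s5, s6}.
Read 'b': s0→{s5}, s2→{s6}, s4→{s2}, s5→{s2}, s6→{s0, s2}; now {s0, s2, s5, s6}.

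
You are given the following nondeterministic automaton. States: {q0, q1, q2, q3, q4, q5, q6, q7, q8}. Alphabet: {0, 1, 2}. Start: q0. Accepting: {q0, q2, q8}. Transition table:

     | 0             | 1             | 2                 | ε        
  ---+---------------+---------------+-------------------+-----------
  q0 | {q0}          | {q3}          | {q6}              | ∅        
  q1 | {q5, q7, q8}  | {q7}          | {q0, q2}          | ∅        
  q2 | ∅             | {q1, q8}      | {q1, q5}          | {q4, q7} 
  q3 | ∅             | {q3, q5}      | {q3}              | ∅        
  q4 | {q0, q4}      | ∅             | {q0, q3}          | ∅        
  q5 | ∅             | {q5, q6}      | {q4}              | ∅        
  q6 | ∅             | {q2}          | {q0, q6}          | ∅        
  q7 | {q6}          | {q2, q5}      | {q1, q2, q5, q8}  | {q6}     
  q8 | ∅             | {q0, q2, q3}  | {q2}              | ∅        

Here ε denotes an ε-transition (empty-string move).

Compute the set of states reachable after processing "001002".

Start in {q0}.
Read '0': q0→{q0}; now {q0}.
Read '0': q0→{q0}; now {q0}.
Read '1': q0→{q3}; now {q3}.
Read '0': q3→∅; now ∅.
The set is empty and remains empty for the remaining 2 symbols.

∅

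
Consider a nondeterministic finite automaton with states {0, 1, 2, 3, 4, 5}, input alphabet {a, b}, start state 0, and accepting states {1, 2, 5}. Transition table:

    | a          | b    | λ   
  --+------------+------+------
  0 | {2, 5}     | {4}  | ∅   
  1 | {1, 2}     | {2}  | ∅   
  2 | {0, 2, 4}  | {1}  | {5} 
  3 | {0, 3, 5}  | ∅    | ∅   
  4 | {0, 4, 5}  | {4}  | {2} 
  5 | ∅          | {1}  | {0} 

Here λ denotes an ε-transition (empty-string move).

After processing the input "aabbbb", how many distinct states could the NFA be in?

5

Start in {0}.
Read 'a': {0} → {0, 2, 5}.
Read 'a': {0, 2, 5} → {0, 2, 4, 5}.
Read 'b': {0, 2, 4, 5} → {0, 1, 2, 4, 5}.
Read 'b': {0, 1, 2, 4, 5} → {0, 1, 2, 4, 5}.
Read 'b': {0, 1, 2, 4, 5} → {0, 1, 2, 4, 5}.
Read 'b': {0, 1, 2, 4, 5} → {0, 1, 2, 4, 5}.
That set has 5 states.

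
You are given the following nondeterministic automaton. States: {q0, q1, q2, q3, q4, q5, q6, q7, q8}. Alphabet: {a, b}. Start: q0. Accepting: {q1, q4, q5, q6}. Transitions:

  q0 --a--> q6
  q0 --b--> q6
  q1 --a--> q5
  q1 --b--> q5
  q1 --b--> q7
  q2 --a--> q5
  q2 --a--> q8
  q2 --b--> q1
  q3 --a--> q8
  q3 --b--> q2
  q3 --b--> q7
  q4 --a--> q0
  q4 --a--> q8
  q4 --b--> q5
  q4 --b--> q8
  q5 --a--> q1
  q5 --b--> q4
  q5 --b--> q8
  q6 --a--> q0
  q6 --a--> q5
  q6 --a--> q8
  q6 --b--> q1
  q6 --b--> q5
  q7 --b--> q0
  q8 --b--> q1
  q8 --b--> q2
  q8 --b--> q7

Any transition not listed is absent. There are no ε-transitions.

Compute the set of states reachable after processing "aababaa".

{q1, q6}

Start in {q0}.
Read 'a': {q0} → {q6}.
Read 'a': {q6} → {q0, q5, q8}.
Read 'b': {q0, q5, q8} → {q1, q2, q4, q6, q7, q8}.
Read 'a': {q1, q2, q4, q6, q7, q8} → {q0, q5, q8}.
Read 'b': {q0, q5, q8} → {q1, q2, q4, q6, q7, q8}.
Read 'a': {q1, q2, q4, q6, q7, q8} → {q0, q5, q8}.
Read 'a': {q0, q5, q8} → {q1, q6}.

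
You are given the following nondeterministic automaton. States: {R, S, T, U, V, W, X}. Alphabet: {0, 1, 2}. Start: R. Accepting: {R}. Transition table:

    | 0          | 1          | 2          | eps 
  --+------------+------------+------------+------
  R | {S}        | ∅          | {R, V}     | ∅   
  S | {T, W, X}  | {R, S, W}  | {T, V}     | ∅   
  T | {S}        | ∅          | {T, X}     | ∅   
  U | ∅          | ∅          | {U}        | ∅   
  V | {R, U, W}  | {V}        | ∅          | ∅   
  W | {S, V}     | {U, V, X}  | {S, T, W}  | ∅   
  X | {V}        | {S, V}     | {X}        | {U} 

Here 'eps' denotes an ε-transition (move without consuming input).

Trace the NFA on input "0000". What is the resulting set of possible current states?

{R, T, U, W, X}

Start in {R}.
Read '0': R→{S}; now {S}.
Read '0': S→{T, W, X}; union {T, W, X}; ε-closure = {T, U, W, X}.
Read '0': T→{S}, U→∅, W→{S, V}, X→{V}; now {S, V}.
Read '0': S→{T, W, X}, V→{R, U, W}; now {R, T, U, W, X}.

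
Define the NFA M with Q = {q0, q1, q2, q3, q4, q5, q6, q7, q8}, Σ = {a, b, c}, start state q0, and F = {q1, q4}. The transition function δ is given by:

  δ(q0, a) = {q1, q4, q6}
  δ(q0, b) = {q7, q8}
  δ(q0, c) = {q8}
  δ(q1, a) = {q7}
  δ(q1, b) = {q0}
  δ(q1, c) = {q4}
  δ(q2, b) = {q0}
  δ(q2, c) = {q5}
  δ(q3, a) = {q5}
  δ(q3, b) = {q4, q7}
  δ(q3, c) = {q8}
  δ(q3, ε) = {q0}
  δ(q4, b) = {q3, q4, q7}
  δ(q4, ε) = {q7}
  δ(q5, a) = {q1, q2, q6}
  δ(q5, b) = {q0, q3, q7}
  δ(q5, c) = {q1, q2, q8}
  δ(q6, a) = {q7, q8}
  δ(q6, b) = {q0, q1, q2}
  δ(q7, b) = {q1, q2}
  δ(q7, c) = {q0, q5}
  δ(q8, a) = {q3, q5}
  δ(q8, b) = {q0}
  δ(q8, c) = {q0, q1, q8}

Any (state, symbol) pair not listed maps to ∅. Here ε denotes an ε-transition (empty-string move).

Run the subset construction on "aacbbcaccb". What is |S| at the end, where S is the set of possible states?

7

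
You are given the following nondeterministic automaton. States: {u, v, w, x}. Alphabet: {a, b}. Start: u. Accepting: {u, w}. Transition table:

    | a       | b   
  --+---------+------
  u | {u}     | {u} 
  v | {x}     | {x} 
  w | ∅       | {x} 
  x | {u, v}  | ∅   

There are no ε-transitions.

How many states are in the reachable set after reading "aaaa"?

1

Start in {u}.
Read 'a': u→{u}; now {u}.
Read 'a': u→{u}; now {u}.
Read 'a': u→{u}; now {u}.
Read 'a': u→{u}; now {u}.
That set has 1 state.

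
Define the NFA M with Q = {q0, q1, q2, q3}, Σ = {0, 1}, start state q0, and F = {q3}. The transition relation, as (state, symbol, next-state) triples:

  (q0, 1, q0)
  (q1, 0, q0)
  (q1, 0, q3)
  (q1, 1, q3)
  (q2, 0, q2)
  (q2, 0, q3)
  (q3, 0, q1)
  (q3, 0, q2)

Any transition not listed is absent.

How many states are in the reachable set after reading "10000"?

0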